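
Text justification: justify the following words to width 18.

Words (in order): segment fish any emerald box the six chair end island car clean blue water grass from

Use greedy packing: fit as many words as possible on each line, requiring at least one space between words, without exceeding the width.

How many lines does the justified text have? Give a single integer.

Answer: 6

Derivation:
Line 1: ['segment', 'fish', 'any'] (min_width=16, slack=2)
Line 2: ['emerald', 'box', 'the'] (min_width=15, slack=3)
Line 3: ['six', 'chair', 'end'] (min_width=13, slack=5)
Line 4: ['island', 'car', 'clean'] (min_width=16, slack=2)
Line 5: ['blue', 'water', 'grass'] (min_width=16, slack=2)
Line 6: ['from'] (min_width=4, slack=14)
Total lines: 6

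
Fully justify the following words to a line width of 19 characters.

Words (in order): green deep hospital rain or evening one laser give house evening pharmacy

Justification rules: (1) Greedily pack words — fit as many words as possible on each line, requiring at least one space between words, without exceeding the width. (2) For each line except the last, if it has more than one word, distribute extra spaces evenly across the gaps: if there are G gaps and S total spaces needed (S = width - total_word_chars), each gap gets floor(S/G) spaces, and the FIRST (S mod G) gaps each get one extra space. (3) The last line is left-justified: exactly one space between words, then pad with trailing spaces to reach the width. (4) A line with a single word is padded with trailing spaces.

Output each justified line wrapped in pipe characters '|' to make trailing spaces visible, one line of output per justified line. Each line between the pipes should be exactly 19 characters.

Answer: |green deep hospital|
|rain or evening one|
|laser   give  house|
|evening pharmacy   |

Derivation:
Line 1: ['green', 'deep', 'hospital'] (min_width=19, slack=0)
Line 2: ['rain', 'or', 'evening', 'one'] (min_width=19, slack=0)
Line 3: ['laser', 'give', 'house'] (min_width=16, slack=3)
Line 4: ['evening', 'pharmacy'] (min_width=16, slack=3)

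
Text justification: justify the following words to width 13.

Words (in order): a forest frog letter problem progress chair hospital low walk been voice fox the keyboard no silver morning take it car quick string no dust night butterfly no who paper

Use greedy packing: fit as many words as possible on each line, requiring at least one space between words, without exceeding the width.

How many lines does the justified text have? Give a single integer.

Line 1: ['a', 'forest', 'frog'] (min_width=13, slack=0)
Line 2: ['letter'] (min_width=6, slack=7)
Line 3: ['problem'] (min_width=7, slack=6)
Line 4: ['progress'] (min_width=8, slack=5)
Line 5: ['chair'] (min_width=5, slack=8)
Line 6: ['hospital', 'low'] (min_width=12, slack=1)
Line 7: ['walk', 'been'] (min_width=9, slack=4)
Line 8: ['voice', 'fox', 'the'] (min_width=13, slack=0)
Line 9: ['keyboard', 'no'] (min_width=11, slack=2)
Line 10: ['silver'] (min_width=6, slack=7)
Line 11: ['morning', 'take'] (min_width=12, slack=1)
Line 12: ['it', 'car', 'quick'] (min_width=12, slack=1)
Line 13: ['string', 'no'] (min_width=9, slack=4)
Line 14: ['dust', 'night'] (min_width=10, slack=3)
Line 15: ['butterfly', 'no'] (min_width=12, slack=1)
Line 16: ['who', 'paper'] (min_width=9, slack=4)
Total lines: 16

Answer: 16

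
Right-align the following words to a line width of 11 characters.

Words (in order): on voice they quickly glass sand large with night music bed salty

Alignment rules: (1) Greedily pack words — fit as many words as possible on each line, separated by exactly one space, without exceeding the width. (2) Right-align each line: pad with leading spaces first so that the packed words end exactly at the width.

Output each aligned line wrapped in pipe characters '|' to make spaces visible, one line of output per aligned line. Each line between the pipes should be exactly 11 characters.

Answer: |   on voice|
|       they|
|    quickly|
| glass sand|
| large with|
|night music|
|  bed salty|

Derivation:
Line 1: ['on', 'voice'] (min_width=8, slack=3)
Line 2: ['they'] (min_width=4, slack=7)
Line 3: ['quickly'] (min_width=7, slack=4)
Line 4: ['glass', 'sand'] (min_width=10, slack=1)
Line 5: ['large', 'with'] (min_width=10, slack=1)
Line 6: ['night', 'music'] (min_width=11, slack=0)
Line 7: ['bed', 'salty'] (min_width=9, slack=2)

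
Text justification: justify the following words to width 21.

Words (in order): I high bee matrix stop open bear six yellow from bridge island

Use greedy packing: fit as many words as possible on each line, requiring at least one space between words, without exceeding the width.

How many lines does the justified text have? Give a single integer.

Answer: 4

Derivation:
Line 1: ['I', 'high', 'bee', 'matrix'] (min_width=17, slack=4)
Line 2: ['stop', 'open', 'bear', 'six'] (min_width=18, slack=3)
Line 3: ['yellow', 'from', 'bridge'] (min_width=18, slack=3)
Line 4: ['island'] (min_width=6, slack=15)
Total lines: 4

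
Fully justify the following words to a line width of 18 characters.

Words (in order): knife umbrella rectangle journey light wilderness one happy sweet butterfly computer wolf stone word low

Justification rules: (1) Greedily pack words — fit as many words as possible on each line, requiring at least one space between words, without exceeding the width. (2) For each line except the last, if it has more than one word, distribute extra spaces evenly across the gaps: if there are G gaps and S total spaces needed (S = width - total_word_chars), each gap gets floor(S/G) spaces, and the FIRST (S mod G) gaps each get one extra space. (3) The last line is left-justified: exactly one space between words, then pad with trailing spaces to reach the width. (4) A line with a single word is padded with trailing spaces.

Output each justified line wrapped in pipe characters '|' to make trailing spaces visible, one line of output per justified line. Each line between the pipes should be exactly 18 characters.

Answer: |knife     umbrella|
|rectangle  journey|
|light   wilderness|
|one   happy  sweet|
|butterfly computer|
|wolf   stone  word|
|low               |

Derivation:
Line 1: ['knife', 'umbrella'] (min_width=14, slack=4)
Line 2: ['rectangle', 'journey'] (min_width=17, slack=1)
Line 3: ['light', 'wilderness'] (min_width=16, slack=2)
Line 4: ['one', 'happy', 'sweet'] (min_width=15, slack=3)
Line 5: ['butterfly', 'computer'] (min_width=18, slack=0)
Line 6: ['wolf', 'stone', 'word'] (min_width=15, slack=3)
Line 7: ['low'] (min_width=3, slack=15)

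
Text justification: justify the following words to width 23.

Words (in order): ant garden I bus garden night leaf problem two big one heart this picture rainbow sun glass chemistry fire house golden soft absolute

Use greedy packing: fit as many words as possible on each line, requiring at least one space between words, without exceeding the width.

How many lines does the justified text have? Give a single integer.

Answer: 7

Derivation:
Line 1: ['ant', 'garden', 'I', 'bus', 'garden'] (min_width=23, slack=0)
Line 2: ['night', 'leaf', 'problem', 'two'] (min_width=22, slack=1)
Line 3: ['big', 'one', 'heart', 'this'] (min_width=18, slack=5)
Line 4: ['picture', 'rainbow', 'sun'] (min_width=19, slack=4)
Line 5: ['glass', 'chemistry', 'fire'] (min_width=20, slack=3)
Line 6: ['house', 'golden', 'soft'] (min_width=17, slack=6)
Line 7: ['absolute'] (min_width=8, slack=15)
Total lines: 7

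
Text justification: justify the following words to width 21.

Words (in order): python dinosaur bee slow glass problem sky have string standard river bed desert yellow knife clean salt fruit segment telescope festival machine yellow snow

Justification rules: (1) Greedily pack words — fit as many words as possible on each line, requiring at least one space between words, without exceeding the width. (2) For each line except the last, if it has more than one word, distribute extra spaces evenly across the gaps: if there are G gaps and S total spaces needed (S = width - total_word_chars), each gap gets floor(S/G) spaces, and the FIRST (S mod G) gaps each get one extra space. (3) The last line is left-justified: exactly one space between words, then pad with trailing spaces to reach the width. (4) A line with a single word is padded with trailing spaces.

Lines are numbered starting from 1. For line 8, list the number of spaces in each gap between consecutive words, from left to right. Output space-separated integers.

Answer: 6

Derivation:
Line 1: ['python', 'dinosaur', 'bee'] (min_width=19, slack=2)
Line 2: ['slow', 'glass', 'problem'] (min_width=18, slack=3)
Line 3: ['sky', 'have', 'string'] (min_width=15, slack=6)
Line 4: ['standard', 'river', 'bed'] (min_width=18, slack=3)
Line 5: ['desert', 'yellow', 'knife'] (min_width=19, slack=2)
Line 6: ['clean', 'salt', 'fruit'] (min_width=16, slack=5)
Line 7: ['segment', 'telescope'] (min_width=17, slack=4)
Line 8: ['festival', 'machine'] (min_width=16, slack=5)
Line 9: ['yellow', 'snow'] (min_width=11, slack=10)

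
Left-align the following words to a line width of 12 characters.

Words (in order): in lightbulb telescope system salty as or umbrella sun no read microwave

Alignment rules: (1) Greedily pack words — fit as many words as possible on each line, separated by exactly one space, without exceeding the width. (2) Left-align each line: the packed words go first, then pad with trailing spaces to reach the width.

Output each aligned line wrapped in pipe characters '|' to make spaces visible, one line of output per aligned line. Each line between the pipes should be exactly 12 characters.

Line 1: ['in', 'lightbulb'] (min_width=12, slack=0)
Line 2: ['telescope'] (min_width=9, slack=3)
Line 3: ['system', 'salty'] (min_width=12, slack=0)
Line 4: ['as', 'or'] (min_width=5, slack=7)
Line 5: ['umbrella', 'sun'] (min_width=12, slack=0)
Line 6: ['no', 'read'] (min_width=7, slack=5)
Line 7: ['microwave'] (min_width=9, slack=3)

Answer: |in lightbulb|
|telescope   |
|system salty|
|as or       |
|umbrella sun|
|no read     |
|microwave   |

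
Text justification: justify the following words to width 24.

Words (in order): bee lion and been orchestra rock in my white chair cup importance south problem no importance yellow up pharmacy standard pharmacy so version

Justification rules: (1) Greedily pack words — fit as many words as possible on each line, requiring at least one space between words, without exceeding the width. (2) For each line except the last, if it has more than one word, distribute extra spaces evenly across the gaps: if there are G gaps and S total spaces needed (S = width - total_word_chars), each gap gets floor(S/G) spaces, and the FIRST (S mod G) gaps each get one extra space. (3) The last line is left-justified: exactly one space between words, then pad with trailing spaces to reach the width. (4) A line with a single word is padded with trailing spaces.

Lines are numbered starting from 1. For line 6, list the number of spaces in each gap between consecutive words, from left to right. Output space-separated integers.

Line 1: ['bee', 'lion', 'and', 'been'] (min_width=17, slack=7)
Line 2: ['orchestra', 'rock', 'in', 'my'] (min_width=20, slack=4)
Line 3: ['white', 'chair', 'cup'] (min_width=15, slack=9)
Line 4: ['importance', 'south', 'problem'] (min_width=24, slack=0)
Line 5: ['no', 'importance', 'yellow', 'up'] (min_width=23, slack=1)
Line 6: ['pharmacy', 'standard'] (min_width=17, slack=7)
Line 7: ['pharmacy', 'so', 'version'] (min_width=19, slack=5)

Answer: 8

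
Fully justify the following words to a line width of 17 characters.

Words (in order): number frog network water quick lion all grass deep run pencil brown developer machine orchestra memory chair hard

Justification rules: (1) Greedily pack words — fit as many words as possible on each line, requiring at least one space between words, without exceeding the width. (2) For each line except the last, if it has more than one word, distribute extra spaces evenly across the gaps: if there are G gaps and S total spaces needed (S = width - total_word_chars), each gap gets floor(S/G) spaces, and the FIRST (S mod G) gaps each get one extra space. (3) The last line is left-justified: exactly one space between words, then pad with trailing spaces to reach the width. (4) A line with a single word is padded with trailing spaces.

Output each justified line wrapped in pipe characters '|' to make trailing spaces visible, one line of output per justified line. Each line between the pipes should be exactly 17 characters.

Answer: |number       frog|
|network     water|
|quick   lion  all|
|grass   deep  run|
|pencil      brown|
|developer machine|
|orchestra  memory|
|chair hard       |

Derivation:
Line 1: ['number', 'frog'] (min_width=11, slack=6)
Line 2: ['network', 'water'] (min_width=13, slack=4)
Line 3: ['quick', 'lion', 'all'] (min_width=14, slack=3)
Line 4: ['grass', 'deep', 'run'] (min_width=14, slack=3)
Line 5: ['pencil', 'brown'] (min_width=12, slack=5)
Line 6: ['developer', 'machine'] (min_width=17, slack=0)
Line 7: ['orchestra', 'memory'] (min_width=16, slack=1)
Line 8: ['chair', 'hard'] (min_width=10, slack=7)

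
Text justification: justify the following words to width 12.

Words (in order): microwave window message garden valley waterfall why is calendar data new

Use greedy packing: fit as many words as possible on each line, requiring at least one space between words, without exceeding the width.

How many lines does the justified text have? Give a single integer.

Line 1: ['microwave'] (min_width=9, slack=3)
Line 2: ['window'] (min_width=6, slack=6)
Line 3: ['message'] (min_width=7, slack=5)
Line 4: ['garden'] (min_width=6, slack=6)
Line 5: ['valley'] (min_width=6, slack=6)
Line 6: ['waterfall'] (min_width=9, slack=3)
Line 7: ['why', 'is'] (min_width=6, slack=6)
Line 8: ['calendar'] (min_width=8, slack=4)
Line 9: ['data', 'new'] (min_width=8, slack=4)
Total lines: 9

Answer: 9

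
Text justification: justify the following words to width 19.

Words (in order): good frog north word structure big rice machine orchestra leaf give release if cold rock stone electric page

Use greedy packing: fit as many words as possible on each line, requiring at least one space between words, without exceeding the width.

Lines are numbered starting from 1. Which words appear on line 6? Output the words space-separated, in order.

Line 1: ['good', 'frog', 'north'] (min_width=15, slack=4)
Line 2: ['word', 'structure', 'big'] (min_width=18, slack=1)
Line 3: ['rice', 'machine'] (min_width=12, slack=7)
Line 4: ['orchestra', 'leaf', 'give'] (min_width=19, slack=0)
Line 5: ['release', 'if', 'cold'] (min_width=15, slack=4)
Line 6: ['rock', 'stone', 'electric'] (min_width=19, slack=0)
Line 7: ['page'] (min_width=4, slack=15)

Answer: rock stone electric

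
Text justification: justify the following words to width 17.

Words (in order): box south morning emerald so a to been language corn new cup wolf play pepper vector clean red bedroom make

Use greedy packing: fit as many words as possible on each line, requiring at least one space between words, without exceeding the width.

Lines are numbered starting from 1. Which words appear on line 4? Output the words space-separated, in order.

Answer: corn new cup wolf

Derivation:
Line 1: ['box', 'south', 'morning'] (min_width=17, slack=0)
Line 2: ['emerald', 'so', 'a', 'to'] (min_width=15, slack=2)
Line 3: ['been', 'language'] (min_width=13, slack=4)
Line 4: ['corn', 'new', 'cup', 'wolf'] (min_width=17, slack=0)
Line 5: ['play', 'pepper'] (min_width=11, slack=6)
Line 6: ['vector', 'clean', 'red'] (min_width=16, slack=1)
Line 7: ['bedroom', 'make'] (min_width=12, slack=5)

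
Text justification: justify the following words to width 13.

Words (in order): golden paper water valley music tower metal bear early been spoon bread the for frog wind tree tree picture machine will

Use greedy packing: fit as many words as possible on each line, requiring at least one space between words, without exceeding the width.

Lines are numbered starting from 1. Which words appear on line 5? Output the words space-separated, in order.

Line 1: ['golden', 'paper'] (min_width=12, slack=1)
Line 2: ['water', 'valley'] (min_width=12, slack=1)
Line 3: ['music', 'tower'] (min_width=11, slack=2)
Line 4: ['metal', 'bear'] (min_width=10, slack=3)
Line 5: ['early', 'been'] (min_width=10, slack=3)
Line 6: ['spoon', 'bread'] (min_width=11, slack=2)
Line 7: ['the', 'for', 'frog'] (min_width=12, slack=1)
Line 8: ['wind', 'tree'] (min_width=9, slack=4)
Line 9: ['tree', 'picture'] (min_width=12, slack=1)
Line 10: ['machine', 'will'] (min_width=12, slack=1)

Answer: early been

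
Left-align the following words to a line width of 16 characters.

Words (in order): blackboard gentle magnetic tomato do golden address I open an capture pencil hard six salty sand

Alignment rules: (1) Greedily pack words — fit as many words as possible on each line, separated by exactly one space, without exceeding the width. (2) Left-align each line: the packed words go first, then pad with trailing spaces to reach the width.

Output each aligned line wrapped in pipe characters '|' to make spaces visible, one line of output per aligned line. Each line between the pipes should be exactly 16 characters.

Line 1: ['blackboard'] (min_width=10, slack=6)
Line 2: ['gentle', 'magnetic'] (min_width=15, slack=1)
Line 3: ['tomato', 'do', 'golden'] (min_width=16, slack=0)
Line 4: ['address', 'I', 'open'] (min_width=14, slack=2)
Line 5: ['an', 'capture'] (min_width=10, slack=6)
Line 6: ['pencil', 'hard', 'six'] (min_width=15, slack=1)
Line 7: ['salty', 'sand'] (min_width=10, slack=6)

Answer: |blackboard      |
|gentle magnetic |
|tomato do golden|
|address I open  |
|an capture      |
|pencil hard six |
|salty sand      |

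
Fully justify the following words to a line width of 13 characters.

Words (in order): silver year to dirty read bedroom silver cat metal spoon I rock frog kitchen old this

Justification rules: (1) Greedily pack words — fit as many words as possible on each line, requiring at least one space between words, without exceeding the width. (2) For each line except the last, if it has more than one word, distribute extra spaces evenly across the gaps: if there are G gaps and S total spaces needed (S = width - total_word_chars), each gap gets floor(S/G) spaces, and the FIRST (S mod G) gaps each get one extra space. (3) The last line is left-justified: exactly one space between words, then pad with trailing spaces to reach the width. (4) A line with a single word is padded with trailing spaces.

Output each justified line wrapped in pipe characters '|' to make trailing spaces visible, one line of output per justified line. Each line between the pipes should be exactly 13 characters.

Line 1: ['silver', 'year'] (min_width=11, slack=2)
Line 2: ['to', 'dirty', 'read'] (min_width=13, slack=0)
Line 3: ['bedroom'] (min_width=7, slack=6)
Line 4: ['silver', 'cat'] (min_width=10, slack=3)
Line 5: ['metal', 'spoon', 'I'] (min_width=13, slack=0)
Line 6: ['rock', 'frog'] (min_width=9, slack=4)
Line 7: ['kitchen', 'old'] (min_width=11, slack=2)
Line 8: ['this'] (min_width=4, slack=9)

Answer: |silver   year|
|to dirty read|
|bedroom      |
|silver    cat|
|metal spoon I|
|rock     frog|
|kitchen   old|
|this         |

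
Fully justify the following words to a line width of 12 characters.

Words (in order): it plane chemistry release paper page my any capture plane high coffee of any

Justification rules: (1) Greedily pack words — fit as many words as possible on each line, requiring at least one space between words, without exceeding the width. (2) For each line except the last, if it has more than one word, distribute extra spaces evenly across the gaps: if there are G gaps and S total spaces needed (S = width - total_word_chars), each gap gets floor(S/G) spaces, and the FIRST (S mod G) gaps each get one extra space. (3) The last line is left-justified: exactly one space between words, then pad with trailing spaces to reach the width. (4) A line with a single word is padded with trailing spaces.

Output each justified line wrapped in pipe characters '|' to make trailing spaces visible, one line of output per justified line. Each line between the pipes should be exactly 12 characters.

Answer: |it     plane|
|chemistry   |
|release     |
|paper   page|
|my       any|
|capture     |
|plane   high|
|coffee    of|
|any         |

Derivation:
Line 1: ['it', 'plane'] (min_width=8, slack=4)
Line 2: ['chemistry'] (min_width=9, slack=3)
Line 3: ['release'] (min_width=7, slack=5)
Line 4: ['paper', 'page'] (min_width=10, slack=2)
Line 5: ['my', 'any'] (min_width=6, slack=6)
Line 6: ['capture'] (min_width=7, slack=5)
Line 7: ['plane', 'high'] (min_width=10, slack=2)
Line 8: ['coffee', 'of'] (min_width=9, slack=3)
Line 9: ['any'] (min_width=3, slack=9)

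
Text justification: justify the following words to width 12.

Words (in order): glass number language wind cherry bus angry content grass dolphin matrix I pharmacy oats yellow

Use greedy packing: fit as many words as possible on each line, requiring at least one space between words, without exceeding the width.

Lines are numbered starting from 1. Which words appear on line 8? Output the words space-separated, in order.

Answer: matrix I

Derivation:
Line 1: ['glass', 'number'] (min_width=12, slack=0)
Line 2: ['language'] (min_width=8, slack=4)
Line 3: ['wind', 'cherry'] (min_width=11, slack=1)
Line 4: ['bus', 'angry'] (min_width=9, slack=3)
Line 5: ['content'] (min_width=7, slack=5)
Line 6: ['grass'] (min_width=5, slack=7)
Line 7: ['dolphin'] (min_width=7, slack=5)
Line 8: ['matrix', 'I'] (min_width=8, slack=4)
Line 9: ['pharmacy'] (min_width=8, slack=4)
Line 10: ['oats', 'yellow'] (min_width=11, slack=1)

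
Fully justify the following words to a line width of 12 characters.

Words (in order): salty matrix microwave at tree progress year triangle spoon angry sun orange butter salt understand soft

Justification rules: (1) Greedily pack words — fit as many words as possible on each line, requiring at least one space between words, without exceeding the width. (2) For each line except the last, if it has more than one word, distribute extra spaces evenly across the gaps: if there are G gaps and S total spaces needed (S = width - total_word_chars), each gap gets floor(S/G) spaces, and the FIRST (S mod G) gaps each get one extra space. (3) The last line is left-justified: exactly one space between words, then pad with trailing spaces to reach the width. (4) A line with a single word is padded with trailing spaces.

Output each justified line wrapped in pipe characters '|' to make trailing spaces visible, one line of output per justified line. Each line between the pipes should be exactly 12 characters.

Line 1: ['salty', 'matrix'] (min_width=12, slack=0)
Line 2: ['microwave', 'at'] (min_width=12, slack=0)
Line 3: ['tree'] (min_width=4, slack=8)
Line 4: ['progress'] (min_width=8, slack=4)
Line 5: ['year'] (min_width=4, slack=8)
Line 6: ['triangle'] (min_width=8, slack=4)
Line 7: ['spoon', 'angry'] (min_width=11, slack=1)
Line 8: ['sun', 'orange'] (min_width=10, slack=2)
Line 9: ['butter', 'salt'] (min_width=11, slack=1)
Line 10: ['understand'] (min_width=10, slack=2)
Line 11: ['soft'] (min_width=4, slack=8)

Answer: |salty matrix|
|microwave at|
|tree        |
|progress    |
|year        |
|triangle    |
|spoon  angry|
|sun   orange|
|butter  salt|
|understand  |
|soft        |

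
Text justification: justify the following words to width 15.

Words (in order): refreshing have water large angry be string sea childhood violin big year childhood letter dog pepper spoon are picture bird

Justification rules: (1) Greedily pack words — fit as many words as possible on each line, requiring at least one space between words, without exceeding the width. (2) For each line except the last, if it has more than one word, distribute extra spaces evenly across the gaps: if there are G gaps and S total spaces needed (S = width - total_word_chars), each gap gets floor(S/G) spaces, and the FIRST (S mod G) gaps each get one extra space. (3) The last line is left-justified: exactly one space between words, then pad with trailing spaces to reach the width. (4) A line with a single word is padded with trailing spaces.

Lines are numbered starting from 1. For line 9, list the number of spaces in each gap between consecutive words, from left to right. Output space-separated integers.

Answer: 5

Derivation:
Line 1: ['refreshing', 'have'] (min_width=15, slack=0)
Line 2: ['water', 'large'] (min_width=11, slack=4)
Line 3: ['angry', 'be', 'string'] (min_width=15, slack=0)
Line 4: ['sea', 'childhood'] (min_width=13, slack=2)
Line 5: ['violin', 'big', 'year'] (min_width=15, slack=0)
Line 6: ['childhood'] (min_width=9, slack=6)
Line 7: ['letter', 'dog'] (min_width=10, slack=5)
Line 8: ['pepper', 'spoon'] (min_width=12, slack=3)
Line 9: ['are', 'picture'] (min_width=11, slack=4)
Line 10: ['bird'] (min_width=4, slack=11)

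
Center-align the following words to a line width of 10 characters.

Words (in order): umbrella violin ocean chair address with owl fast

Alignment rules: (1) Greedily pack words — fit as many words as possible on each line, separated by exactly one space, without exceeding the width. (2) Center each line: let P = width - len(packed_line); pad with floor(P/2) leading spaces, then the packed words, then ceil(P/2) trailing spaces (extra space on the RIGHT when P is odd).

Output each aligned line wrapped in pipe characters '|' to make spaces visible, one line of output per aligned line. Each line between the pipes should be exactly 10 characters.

Line 1: ['umbrella'] (min_width=8, slack=2)
Line 2: ['violin'] (min_width=6, slack=4)
Line 3: ['ocean'] (min_width=5, slack=5)
Line 4: ['chair'] (min_width=5, slack=5)
Line 5: ['address'] (min_width=7, slack=3)
Line 6: ['with', 'owl'] (min_width=8, slack=2)
Line 7: ['fast'] (min_width=4, slack=6)

Answer: | umbrella |
|  violin  |
|  ocean   |
|  chair   |
| address  |
| with owl |
|   fast   |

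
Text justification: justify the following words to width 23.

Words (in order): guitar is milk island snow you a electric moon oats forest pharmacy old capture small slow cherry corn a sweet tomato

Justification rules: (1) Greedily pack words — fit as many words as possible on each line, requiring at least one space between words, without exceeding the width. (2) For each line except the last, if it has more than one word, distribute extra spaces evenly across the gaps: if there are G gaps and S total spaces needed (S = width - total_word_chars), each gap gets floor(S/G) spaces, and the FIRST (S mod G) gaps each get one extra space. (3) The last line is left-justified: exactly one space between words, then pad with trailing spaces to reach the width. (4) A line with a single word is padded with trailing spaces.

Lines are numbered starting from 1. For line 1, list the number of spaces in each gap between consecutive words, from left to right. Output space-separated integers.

Line 1: ['guitar', 'is', 'milk', 'island'] (min_width=21, slack=2)
Line 2: ['snow', 'you', 'a', 'electric'] (min_width=19, slack=4)
Line 3: ['moon', 'oats', 'forest'] (min_width=16, slack=7)
Line 4: ['pharmacy', 'old', 'capture'] (min_width=20, slack=3)
Line 5: ['small', 'slow', 'cherry', 'corn'] (min_width=22, slack=1)
Line 6: ['a', 'sweet', 'tomato'] (min_width=14, slack=9)

Answer: 2 2 1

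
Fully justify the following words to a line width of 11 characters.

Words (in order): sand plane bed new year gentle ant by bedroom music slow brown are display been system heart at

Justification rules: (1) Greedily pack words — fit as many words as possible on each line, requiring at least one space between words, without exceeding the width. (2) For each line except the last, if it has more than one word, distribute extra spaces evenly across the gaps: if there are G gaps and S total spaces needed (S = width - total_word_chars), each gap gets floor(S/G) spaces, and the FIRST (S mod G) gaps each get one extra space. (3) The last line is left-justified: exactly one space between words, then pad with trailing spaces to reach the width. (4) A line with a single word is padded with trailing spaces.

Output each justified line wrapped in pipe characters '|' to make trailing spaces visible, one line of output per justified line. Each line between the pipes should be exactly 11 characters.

Answer: |sand  plane|
|bed     new|
|year gentle|
|ant      by|
|bedroom    |
|music  slow|
|brown   are|
|display    |
|been system|
|heart at   |

Derivation:
Line 1: ['sand', 'plane'] (min_width=10, slack=1)
Line 2: ['bed', 'new'] (min_width=7, slack=4)
Line 3: ['year', 'gentle'] (min_width=11, slack=0)
Line 4: ['ant', 'by'] (min_width=6, slack=5)
Line 5: ['bedroom'] (min_width=7, slack=4)
Line 6: ['music', 'slow'] (min_width=10, slack=1)
Line 7: ['brown', 'are'] (min_width=9, slack=2)
Line 8: ['display'] (min_width=7, slack=4)
Line 9: ['been', 'system'] (min_width=11, slack=0)
Line 10: ['heart', 'at'] (min_width=8, slack=3)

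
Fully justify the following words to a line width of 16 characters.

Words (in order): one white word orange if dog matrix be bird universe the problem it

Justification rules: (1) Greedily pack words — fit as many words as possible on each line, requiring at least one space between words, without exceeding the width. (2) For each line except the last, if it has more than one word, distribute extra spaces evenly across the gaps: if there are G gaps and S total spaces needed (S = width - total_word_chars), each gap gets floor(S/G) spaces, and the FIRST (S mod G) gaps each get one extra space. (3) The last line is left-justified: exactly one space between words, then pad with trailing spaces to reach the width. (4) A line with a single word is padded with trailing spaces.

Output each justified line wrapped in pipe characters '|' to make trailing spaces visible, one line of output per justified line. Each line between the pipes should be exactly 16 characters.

Answer: |one  white  word|
|orange   if  dog|
|matrix  be  bird|
|universe     the|
|problem it      |

Derivation:
Line 1: ['one', 'white', 'word'] (min_width=14, slack=2)
Line 2: ['orange', 'if', 'dog'] (min_width=13, slack=3)
Line 3: ['matrix', 'be', 'bird'] (min_width=14, slack=2)
Line 4: ['universe', 'the'] (min_width=12, slack=4)
Line 5: ['problem', 'it'] (min_width=10, slack=6)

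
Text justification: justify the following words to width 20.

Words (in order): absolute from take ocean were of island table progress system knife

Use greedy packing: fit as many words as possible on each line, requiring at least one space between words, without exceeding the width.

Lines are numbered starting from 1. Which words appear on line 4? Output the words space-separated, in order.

Answer: system knife

Derivation:
Line 1: ['absolute', 'from', 'take'] (min_width=18, slack=2)
Line 2: ['ocean', 'were', 'of', 'island'] (min_width=20, slack=0)
Line 3: ['table', 'progress'] (min_width=14, slack=6)
Line 4: ['system', 'knife'] (min_width=12, slack=8)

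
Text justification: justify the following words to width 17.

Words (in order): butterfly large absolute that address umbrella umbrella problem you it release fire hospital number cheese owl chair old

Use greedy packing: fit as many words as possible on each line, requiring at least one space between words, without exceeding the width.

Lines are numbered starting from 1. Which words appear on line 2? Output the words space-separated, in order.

Answer: absolute that

Derivation:
Line 1: ['butterfly', 'large'] (min_width=15, slack=2)
Line 2: ['absolute', 'that'] (min_width=13, slack=4)
Line 3: ['address', 'umbrella'] (min_width=16, slack=1)
Line 4: ['umbrella', 'problem'] (min_width=16, slack=1)
Line 5: ['you', 'it', 'release'] (min_width=14, slack=3)
Line 6: ['fire', 'hospital'] (min_width=13, slack=4)
Line 7: ['number', 'cheese', 'owl'] (min_width=17, slack=0)
Line 8: ['chair', 'old'] (min_width=9, slack=8)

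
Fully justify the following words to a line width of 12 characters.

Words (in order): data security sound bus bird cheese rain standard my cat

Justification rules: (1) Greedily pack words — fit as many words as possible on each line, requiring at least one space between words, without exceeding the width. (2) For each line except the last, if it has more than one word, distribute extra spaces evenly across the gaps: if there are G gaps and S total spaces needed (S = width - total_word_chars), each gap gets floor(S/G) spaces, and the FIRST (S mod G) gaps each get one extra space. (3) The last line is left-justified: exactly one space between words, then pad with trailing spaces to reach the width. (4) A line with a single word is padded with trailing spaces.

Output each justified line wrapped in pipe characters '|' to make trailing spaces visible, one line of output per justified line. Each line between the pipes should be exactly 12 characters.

Answer: |data        |
|security    |
|sound    bus|
|bird  cheese|
|rain        |
|standard  my|
|cat         |

Derivation:
Line 1: ['data'] (min_width=4, slack=8)
Line 2: ['security'] (min_width=8, slack=4)
Line 3: ['sound', 'bus'] (min_width=9, slack=3)
Line 4: ['bird', 'cheese'] (min_width=11, slack=1)
Line 5: ['rain'] (min_width=4, slack=8)
Line 6: ['standard', 'my'] (min_width=11, slack=1)
Line 7: ['cat'] (min_width=3, slack=9)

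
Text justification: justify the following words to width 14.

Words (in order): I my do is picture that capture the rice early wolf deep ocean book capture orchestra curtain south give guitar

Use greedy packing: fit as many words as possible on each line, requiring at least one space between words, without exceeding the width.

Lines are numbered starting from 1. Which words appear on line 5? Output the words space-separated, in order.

Line 1: ['I', 'my', 'do', 'is'] (min_width=10, slack=4)
Line 2: ['picture', 'that'] (min_width=12, slack=2)
Line 3: ['capture', 'the'] (min_width=11, slack=3)
Line 4: ['rice', 'early'] (min_width=10, slack=4)
Line 5: ['wolf', 'deep'] (min_width=9, slack=5)
Line 6: ['ocean', 'book'] (min_width=10, slack=4)
Line 7: ['capture'] (min_width=7, slack=7)
Line 8: ['orchestra'] (min_width=9, slack=5)
Line 9: ['curtain', 'south'] (min_width=13, slack=1)
Line 10: ['give', 'guitar'] (min_width=11, slack=3)

Answer: wolf deep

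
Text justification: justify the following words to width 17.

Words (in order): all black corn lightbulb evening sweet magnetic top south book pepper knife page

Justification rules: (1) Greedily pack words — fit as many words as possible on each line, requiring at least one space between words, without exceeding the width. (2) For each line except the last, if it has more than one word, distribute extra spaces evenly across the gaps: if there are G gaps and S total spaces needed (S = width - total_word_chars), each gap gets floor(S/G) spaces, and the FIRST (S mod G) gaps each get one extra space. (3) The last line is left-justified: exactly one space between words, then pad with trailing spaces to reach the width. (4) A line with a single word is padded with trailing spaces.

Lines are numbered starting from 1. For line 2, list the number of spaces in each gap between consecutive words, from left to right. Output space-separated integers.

Answer: 1

Derivation:
Line 1: ['all', 'black', 'corn'] (min_width=14, slack=3)
Line 2: ['lightbulb', 'evening'] (min_width=17, slack=0)
Line 3: ['sweet', 'magnetic'] (min_width=14, slack=3)
Line 4: ['top', 'south', 'book'] (min_width=14, slack=3)
Line 5: ['pepper', 'knife', 'page'] (min_width=17, slack=0)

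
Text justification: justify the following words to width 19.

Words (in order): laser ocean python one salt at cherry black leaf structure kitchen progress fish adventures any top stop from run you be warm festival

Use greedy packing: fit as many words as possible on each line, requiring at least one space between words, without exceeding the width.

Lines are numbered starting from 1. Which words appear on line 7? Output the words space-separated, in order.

Line 1: ['laser', 'ocean', 'python'] (min_width=18, slack=1)
Line 2: ['one', 'salt', 'at', 'cherry'] (min_width=18, slack=1)
Line 3: ['black', 'leaf'] (min_width=10, slack=9)
Line 4: ['structure', 'kitchen'] (min_width=17, slack=2)
Line 5: ['progress', 'fish'] (min_width=13, slack=6)
Line 6: ['adventures', 'any', 'top'] (min_width=18, slack=1)
Line 7: ['stop', 'from', 'run', 'you'] (min_width=17, slack=2)
Line 8: ['be', 'warm', 'festival'] (min_width=16, slack=3)

Answer: stop from run you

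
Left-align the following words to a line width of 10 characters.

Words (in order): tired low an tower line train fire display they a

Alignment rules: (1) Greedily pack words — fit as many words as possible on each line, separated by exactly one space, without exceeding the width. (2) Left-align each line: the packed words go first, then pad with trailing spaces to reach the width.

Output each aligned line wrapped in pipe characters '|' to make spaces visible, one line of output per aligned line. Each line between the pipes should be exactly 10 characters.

Line 1: ['tired', 'low'] (min_width=9, slack=1)
Line 2: ['an', 'tower'] (min_width=8, slack=2)
Line 3: ['line', 'train'] (min_width=10, slack=0)
Line 4: ['fire'] (min_width=4, slack=6)
Line 5: ['display'] (min_width=7, slack=3)
Line 6: ['they', 'a'] (min_width=6, slack=4)

Answer: |tired low |
|an tower  |
|line train|
|fire      |
|display   |
|they a    |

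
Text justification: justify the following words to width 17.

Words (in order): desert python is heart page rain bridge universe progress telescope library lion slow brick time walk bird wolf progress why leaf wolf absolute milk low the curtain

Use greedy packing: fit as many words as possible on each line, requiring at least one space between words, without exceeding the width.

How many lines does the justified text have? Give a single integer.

Answer: 11

Derivation:
Line 1: ['desert', 'python', 'is'] (min_width=16, slack=1)
Line 2: ['heart', 'page', 'rain'] (min_width=15, slack=2)
Line 3: ['bridge', 'universe'] (min_width=15, slack=2)
Line 4: ['progress'] (min_width=8, slack=9)
Line 5: ['telescope', 'library'] (min_width=17, slack=0)
Line 6: ['lion', 'slow', 'brick'] (min_width=15, slack=2)
Line 7: ['time', 'walk', 'bird'] (min_width=14, slack=3)
Line 8: ['wolf', 'progress', 'why'] (min_width=17, slack=0)
Line 9: ['leaf', 'wolf'] (min_width=9, slack=8)
Line 10: ['absolute', 'milk', 'low'] (min_width=17, slack=0)
Line 11: ['the', 'curtain'] (min_width=11, slack=6)
Total lines: 11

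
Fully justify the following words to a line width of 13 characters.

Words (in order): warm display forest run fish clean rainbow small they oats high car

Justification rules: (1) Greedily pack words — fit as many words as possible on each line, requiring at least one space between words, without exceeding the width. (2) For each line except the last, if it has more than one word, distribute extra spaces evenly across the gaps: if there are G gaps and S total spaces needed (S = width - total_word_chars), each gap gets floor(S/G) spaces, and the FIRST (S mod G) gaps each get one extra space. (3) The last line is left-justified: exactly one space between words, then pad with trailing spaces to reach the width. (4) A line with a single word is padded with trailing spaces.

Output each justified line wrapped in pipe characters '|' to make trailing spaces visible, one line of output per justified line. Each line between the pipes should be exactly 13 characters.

Line 1: ['warm', 'display'] (min_width=12, slack=1)
Line 2: ['forest', 'run'] (min_width=10, slack=3)
Line 3: ['fish', 'clean'] (min_width=10, slack=3)
Line 4: ['rainbow', 'small'] (min_width=13, slack=0)
Line 5: ['they', 'oats'] (min_width=9, slack=4)
Line 6: ['high', 'car'] (min_width=8, slack=5)

Answer: |warm  display|
|forest    run|
|fish    clean|
|rainbow small|
|they     oats|
|high car     |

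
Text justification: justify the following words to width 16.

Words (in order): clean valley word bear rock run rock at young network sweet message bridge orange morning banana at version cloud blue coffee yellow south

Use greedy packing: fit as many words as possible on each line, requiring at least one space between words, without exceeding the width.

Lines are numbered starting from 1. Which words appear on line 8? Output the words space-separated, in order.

Answer: at version cloud

Derivation:
Line 1: ['clean', 'valley'] (min_width=12, slack=4)
Line 2: ['word', 'bear', 'rock'] (min_width=14, slack=2)
Line 3: ['run', 'rock', 'at'] (min_width=11, slack=5)
Line 4: ['young', 'network'] (min_width=13, slack=3)
Line 5: ['sweet', 'message'] (min_width=13, slack=3)
Line 6: ['bridge', 'orange'] (min_width=13, slack=3)
Line 7: ['morning', 'banana'] (min_width=14, slack=2)
Line 8: ['at', 'version', 'cloud'] (min_width=16, slack=0)
Line 9: ['blue', 'coffee'] (min_width=11, slack=5)
Line 10: ['yellow', 'south'] (min_width=12, slack=4)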